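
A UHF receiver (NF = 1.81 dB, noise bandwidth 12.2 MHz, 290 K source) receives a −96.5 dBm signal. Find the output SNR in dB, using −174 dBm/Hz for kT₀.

4.8 dB

Noise floor: N = −174 + 10 log₁₀(B) + NF
10 log₁₀(1.22×10⁷) = 70.86 dB
N = −174 + 70.86 + 1.81 = −101.33 dBm
SNR = P_sig − N = −96.5 − (−101.33) = 4.83 dB → 4.8 dB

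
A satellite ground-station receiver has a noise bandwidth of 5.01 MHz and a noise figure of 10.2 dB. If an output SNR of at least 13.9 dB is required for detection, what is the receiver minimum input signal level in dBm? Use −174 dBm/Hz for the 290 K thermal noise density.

Sensitivity = −174 + 10 log₁₀(B) + NF + SNR_min
= −174 + 67 + 10.2 + 13.9
= −82.9 dBm → −82.9 dBm

−82.9 dBm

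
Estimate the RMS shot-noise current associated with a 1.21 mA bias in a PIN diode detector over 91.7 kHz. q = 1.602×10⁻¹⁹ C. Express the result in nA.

5.96 nA

I_n = √(2qI·B)
2qI·B = 2 × 1.602×10⁻¹⁹ × 1.21×10⁻³ × 9.17×10⁴ = 3.56×10⁻¹⁷ A²
I_n = √(3.56×10⁻¹⁷) = 5.96×10⁻⁹ A = 5.96 nA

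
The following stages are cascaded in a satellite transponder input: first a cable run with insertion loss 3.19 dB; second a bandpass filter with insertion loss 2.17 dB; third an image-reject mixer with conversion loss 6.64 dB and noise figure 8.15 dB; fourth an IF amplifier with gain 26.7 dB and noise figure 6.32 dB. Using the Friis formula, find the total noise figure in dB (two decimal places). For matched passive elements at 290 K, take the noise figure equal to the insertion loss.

Convert to linear (a loss of L dB is a gain of −L dB): F_i = 10^(NF_i/10), G_i = 10^(G_i,dB/10)
  Stage 1: F_1 = 10^(3.19/10) = 2.084, G_1 = 10^(−3.19/10) = 0.4797
  Stage 2: F_2 = 10^(2.17/10) = 1.648, G_2 = 10^(−2.17/10) = 0.6067
  Stage 3: F_3 = 10^(8.15/10) = 6.531, G_3 = 10^(−6.64/10) = 0.2168
  Stage 4: F_4 = 10^(6.32/10) = 4.285, G_4 = 10^(26.7/10) = 467.7
Friis cascade:
  F = 2.084 + (1.648 − 1)/0.4797 + (6.531 − 1)/0.2911 + (4.285 − 1)/0.06310 = 74.51
NF = 10 log₁₀(74.51) = 18.72 dB

18.72 dB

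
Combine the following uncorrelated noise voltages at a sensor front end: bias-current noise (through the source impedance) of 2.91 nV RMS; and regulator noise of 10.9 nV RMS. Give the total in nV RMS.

11.3 nV

Uncorrelated sources add in power (mean-square): V_tot = √(ΣV_i²)
V_tot = √[(2.91×10⁻⁹)² + (1.09×10⁻⁸)²] = 1.13×10⁻⁸ V = 11.3 nV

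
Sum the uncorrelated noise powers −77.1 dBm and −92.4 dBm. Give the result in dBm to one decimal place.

−77.0 dBm

Convert to linear, add, convert back:
P₁ = 1.95×10⁻¹¹ W, P₂ = 5.75×10⁻¹³ W
P_tot = 2.01×10⁻¹¹ W → 10 log₁₀(P_tot / 10⁻³) = −77.0 dBm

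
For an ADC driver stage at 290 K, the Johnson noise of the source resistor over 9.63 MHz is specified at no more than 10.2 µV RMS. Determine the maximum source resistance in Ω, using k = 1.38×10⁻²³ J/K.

675 Ω

Johnson–Nyquist: V_n = √(4kTRB) ⇒ R = V_n² / (4kTB)
4kTB = 4 × 1.38×10⁻²³ × 290 × 9.63×10⁶ = 1.54×10⁻¹³
R = (1.02×10⁻⁵)² / 1.54×10⁻¹³ = 6.75×10² Ω = 675 Ω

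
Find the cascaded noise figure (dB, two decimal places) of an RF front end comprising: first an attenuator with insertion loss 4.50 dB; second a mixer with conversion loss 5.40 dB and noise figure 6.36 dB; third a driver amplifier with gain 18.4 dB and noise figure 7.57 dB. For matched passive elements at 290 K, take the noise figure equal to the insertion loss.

17.65 dB

Convert to linear (a loss of L dB is a gain of −L dB): F_i = 10^(NF_i/10), G_i = 10^(G_i,dB/10)
  Stage 1: F_1 = 10^(4.50/10) = 2.818, G_1 = 10^(−4.50/10) = 0.3548
  Stage 2: F_2 = 10^(6.36/10) = 4.325, G_2 = 10^(−5.40/10) = 0.2884
  Stage 3: F_3 = 10^(7.57/10) = 5.715, G_3 = 10^(18.4/10) = 69.18
Friis cascade:
  F = 2.818 + (4.325 − 1)/0.3548 + (5.715 − 1)/0.1023 = 58.26
NF = 10 log₁₀(58.26) = 17.65 dB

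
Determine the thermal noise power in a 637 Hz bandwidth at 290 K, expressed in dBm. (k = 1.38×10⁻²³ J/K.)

−145.9 dBm

P_n = kTB = 1.38×10⁻²³ × 290 × 6.37×10² = 2.55×10⁻¹⁸ W
In dBm: 10 log₁₀(2.55×10⁻¹⁸ / 10⁻³) = −145.9 dBm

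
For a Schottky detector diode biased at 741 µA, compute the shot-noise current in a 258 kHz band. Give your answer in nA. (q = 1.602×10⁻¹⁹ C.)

I_n = √(2qI·B)
2qI·B = 2 × 1.602×10⁻¹⁹ × 7.41×10⁻⁴ × 2.58×10⁵ = 6.13×10⁻¹⁷ A²
I_n = √(6.13×10⁻¹⁷) = 7.83×10⁻⁹ A = 7.83 nA

7.83 nA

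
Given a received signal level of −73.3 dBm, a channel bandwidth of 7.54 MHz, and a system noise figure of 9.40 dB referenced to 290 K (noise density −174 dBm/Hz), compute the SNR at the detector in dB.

Noise floor: N = −174 + 10 log₁₀(B) + NF
10 log₁₀(7.54×10⁶) = 68.77 dB
N = −174 + 68.77 + 9.40 = −95.83 dBm
SNR = P_sig − N = −73.3 − (−95.83) = 22.53 dB → 22.5 dB

22.5 dB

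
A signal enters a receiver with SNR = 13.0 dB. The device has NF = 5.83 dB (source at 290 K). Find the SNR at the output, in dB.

By definition F = SNR_in/SNR_out, so in dB: SNR_out = SNR_in − NF
SNR_out = 13.0 − 5.83 = 7.17 dB

7.17 dB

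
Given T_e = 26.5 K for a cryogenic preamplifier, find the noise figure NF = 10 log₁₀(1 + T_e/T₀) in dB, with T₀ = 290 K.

0.380 dB

F = 1 + T_e/T₀ = 1 + 26.5/290 = 1.09138
NF = 10 log₁₀(1.09138) = 0.380 dB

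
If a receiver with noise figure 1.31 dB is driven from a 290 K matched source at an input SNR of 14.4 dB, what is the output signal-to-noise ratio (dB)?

13.09 dB

By definition F = SNR_in/SNR_out, so in dB: SNR_out = SNR_in − NF
SNR_out = 14.4 − 1.31 = 13.09 dB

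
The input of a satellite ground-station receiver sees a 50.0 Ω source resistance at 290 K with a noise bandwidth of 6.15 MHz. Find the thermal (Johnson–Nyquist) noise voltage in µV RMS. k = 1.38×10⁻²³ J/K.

2.22 µV

V_n = √(4kTRB)
4kTRB = 4 × 1.38×10⁻²³ × 290 × 5.00×10¹ × 6.15×10⁶ = 4.92×10⁻¹² V²
V_n = √(4.92×10⁻¹²) = 2.22×10⁻⁶ V = 2.22 µV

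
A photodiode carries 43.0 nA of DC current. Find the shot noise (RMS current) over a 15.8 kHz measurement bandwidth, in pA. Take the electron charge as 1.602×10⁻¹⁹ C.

I_n = √(2qI·B)
2qI·B = 2 × 1.602×10⁻¹⁹ × 4.30×10⁻⁸ × 1.58×10⁴ = 2.18×10⁻²² A²
I_n = √(2.18×10⁻²²) = 1.48×10⁻¹¹ A = 14.8 pA

14.8 pA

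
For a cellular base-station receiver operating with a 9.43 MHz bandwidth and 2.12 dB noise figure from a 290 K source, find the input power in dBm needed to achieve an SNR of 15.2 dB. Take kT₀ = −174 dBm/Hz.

−86.9 dBm

Sensitivity = −174 + 10 log₁₀(B) + NF + SNR_min
= −174 + 69.75 + 2.12 + 15.2
= −86.93 dBm → −86.9 dBm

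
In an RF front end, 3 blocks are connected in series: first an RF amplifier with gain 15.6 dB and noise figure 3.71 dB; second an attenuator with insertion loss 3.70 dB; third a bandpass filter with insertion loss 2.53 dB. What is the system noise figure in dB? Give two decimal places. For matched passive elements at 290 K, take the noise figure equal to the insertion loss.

3.87 dB

Convert to linear (a loss of L dB is a gain of −L dB): F_i = 10^(NF_i/10), G_i = 10^(G_i,dB/10)
  Stage 1: F_1 = 10^(3.71/10) = 2.350, G_1 = 10^(15.6/10) = 36.31
  Stage 2: F_2 = 10^(3.70/10) = 2.344, G_2 = 10^(−3.70/10) = 0.4266
  Stage 3: F_3 = 10^(2.53/10) = 1.791, G_3 = 10^(−2.53/10) = 0.5585
Friis cascade:
  F = 2.350 + (2.344 − 1)/36.31 + (1.791 − 1)/15.49 = 2.438
NF = 10 log₁₀(2.438) = 3.87 dB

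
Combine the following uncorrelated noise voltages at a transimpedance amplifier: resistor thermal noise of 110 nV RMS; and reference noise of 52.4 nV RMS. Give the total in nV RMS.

122 nV

Uncorrelated sources add in power (mean-square): V_tot = √(ΣV_i²)
V_tot = √[(1.10×10⁻⁷)² + (5.24×10⁻⁸)²] = 1.22×10⁻⁷ V = 122 nV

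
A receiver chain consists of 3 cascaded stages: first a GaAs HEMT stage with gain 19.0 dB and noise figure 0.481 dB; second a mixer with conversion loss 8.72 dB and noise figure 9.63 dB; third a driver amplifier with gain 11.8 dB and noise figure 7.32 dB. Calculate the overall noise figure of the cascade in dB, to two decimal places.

2.13 dB

Convert to linear (a loss of L dB is a gain of −L dB): F_i = 10^(NF_i/10), G_i = 10^(G_i,dB/10)
  Stage 1: F_1 = 10^(0.481/10) = 1.117, G_1 = 10^(19.0/10) = 79.43
  Stage 2: F_2 = 10^(9.63/10) = 9.183, G_2 = 10^(−8.72/10) = 0.1343
  Stage 3: F_3 = 10^(7.32/10) = 5.395, G_3 = 10^(11.8/10) = 15.14
Friis cascade:
  F = 1.117 + (9.183 − 1)/79.43 + (5.395 − 1)/10.67 = 1.632
NF = 10 log₁₀(1.632) = 2.13 dB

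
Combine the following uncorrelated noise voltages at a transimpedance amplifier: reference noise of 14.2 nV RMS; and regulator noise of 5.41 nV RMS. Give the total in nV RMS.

15.2 nV

Uncorrelated sources add in power (mean-square): V_tot = √(ΣV_i²)
V_tot = √[(1.42×10⁻⁸)² + (5.41×10⁻⁹)²] = 1.52×10⁻⁸ V = 15.2 nV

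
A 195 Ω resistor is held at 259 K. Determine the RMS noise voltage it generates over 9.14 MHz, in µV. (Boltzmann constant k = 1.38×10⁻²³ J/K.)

5.05 µV

V_n = √(4kTRB)
4kTRB = 4 × 1.38×10⁻²³ × 259 × 1.95×10² × 9.14×10⁶ = 2.55×10⁻¹¹ V²
V_n = √(2.55×10⁻¹¹) = 5.05×10⁻⁶ V = 5.05 µV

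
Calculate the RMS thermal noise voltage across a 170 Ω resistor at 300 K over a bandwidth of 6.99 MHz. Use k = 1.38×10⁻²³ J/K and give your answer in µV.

4.44 µV

V_n = √(4kTRB)
4kTRB = 4 × 1.38×10⁻²³ × 300 × 1.70×10² × 6.99×10⁶ = 1.97×10⁻¹¹ V²
V_n = √(1.97×10⁻¹¹) = 4.44×10⁻⁶ V = 4.44 µV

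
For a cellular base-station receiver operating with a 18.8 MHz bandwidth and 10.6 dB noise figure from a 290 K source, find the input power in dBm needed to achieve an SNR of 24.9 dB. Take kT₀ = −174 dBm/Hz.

−65.8 dBm

Sensitivity = −174 + 10 log₁₀(B) + NF + SNR_min
= −174 + 72.74 + 10.6 + 24.9
= −65.76 dBm → −65.8 dBm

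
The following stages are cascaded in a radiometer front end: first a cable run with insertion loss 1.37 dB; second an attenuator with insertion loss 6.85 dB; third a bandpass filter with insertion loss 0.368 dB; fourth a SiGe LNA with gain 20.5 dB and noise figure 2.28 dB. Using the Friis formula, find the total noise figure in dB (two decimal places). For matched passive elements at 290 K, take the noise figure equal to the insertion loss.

10.87 dB

Convert to linear (a loss of L dB is a gain of −L dB): F_i = 10^(NF_i/10), G_i = 10^(G_i,dB/10)
  Stage 1: F_1 = 10^(1.37/10) = 1.371, G_1 = 10^(−1.37/10) = 0.7295
  Stage 2: F_2 = 10^(6.85/10) = 4.842, G_2 = 10^(−6.85/10) = 0.2065
  Stage 3: F_3 = 10^(0.368/10) = 1.088, G_3 = 10^(−0.368/10) = 0.9188
  Stage 4: F_4 = 10^(2.28/10) = 1.690, G_4 = 10^(20.5/10) = 112.2
Friis cascade:
  F = 1.371 + (4.842 − 1)/0.7295 + (1.088 − 1)/0.1507 + (1.690 − 1)/0.1384 = 12.21
NF = 10 log₁₀(12.21) = 10.87 dB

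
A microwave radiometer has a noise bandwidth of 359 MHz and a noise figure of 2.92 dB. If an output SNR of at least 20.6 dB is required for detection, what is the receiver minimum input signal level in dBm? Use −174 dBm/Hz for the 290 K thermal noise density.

−64.9 dBm

Sensitivity = −174 + 10 log₁₀(B) + NF + SNR_min
= −174 + 85.55 + 2.92 + 20.6
= −64.93 dBm → −64.9 dBm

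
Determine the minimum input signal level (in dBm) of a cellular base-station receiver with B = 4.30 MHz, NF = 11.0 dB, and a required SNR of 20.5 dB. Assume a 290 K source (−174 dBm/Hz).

Sensitivity = −174 + 10 log₁₀(B) + NF + SNR_min
= −174 + 66.33 + 11.0 + 20.5
= −76.17 dBm → −76.2 dBm

−76.2 dBm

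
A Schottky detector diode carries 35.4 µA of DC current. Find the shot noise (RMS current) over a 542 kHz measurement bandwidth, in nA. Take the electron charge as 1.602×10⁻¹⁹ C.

I_n = √(2qI·B)
2qI·B = 2 × 1.602×10⁻¹⁹ × 3.54×10⁻⁵ × 5.42×10⁵ = 6.15×10⁻¹⁸ A²
I_n = √(6.15×10⁻¹⁸) = 2.48×10⁻⁹ A = 2.48 nA

2.48 nA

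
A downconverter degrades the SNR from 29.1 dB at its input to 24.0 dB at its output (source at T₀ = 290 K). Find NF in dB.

5.1 dB

NF (dB) = SNR_in(dB) − SNR_out(dB) when the source is at T₀
NF = 29.1 − 24.0 = 5.1 dB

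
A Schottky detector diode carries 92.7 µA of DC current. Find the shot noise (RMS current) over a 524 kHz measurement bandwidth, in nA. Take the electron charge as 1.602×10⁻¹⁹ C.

I_n = √(2qI·B)
2qI·B = 2 × 1.602×10⁻¹⁹ × 9.27×10⁻⁵ × 5.24×10⁵ = 1.56×10⁻¹⁷ A²
I_n = √(1.56×10⁻¹⁷) = 3.95×10⁻⁹ A = 3.95 nA

3.95 nA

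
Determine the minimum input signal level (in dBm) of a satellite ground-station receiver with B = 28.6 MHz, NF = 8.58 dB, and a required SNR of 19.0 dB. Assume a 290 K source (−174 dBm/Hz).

−71.9 dBm

Sensitivity = −174 + 10 log₁₀(B) + NF + SNR_min
= −174 + 74.56 + 8.58 + 19.0
= −71.86 dBm → −71.9 dBm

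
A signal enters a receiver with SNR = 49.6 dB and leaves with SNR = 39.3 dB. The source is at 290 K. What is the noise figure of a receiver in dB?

NF (dB) = SNR_in(dB) − SNR_out(dB) when the source is at T₀
NF = 49.6 − 39.3 = 10.3 dB

10.3 dB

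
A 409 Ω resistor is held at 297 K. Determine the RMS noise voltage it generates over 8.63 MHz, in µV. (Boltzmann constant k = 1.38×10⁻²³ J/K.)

V_n = √(4kTRB)
4kTRB = 4 × 1.38×10⁻²³ × 297 × 4.09×10² × 8.63×10⁶ = 5.79×10⁻¹¹ V²
V_n = √(5.79×10⁻¹¹) = 7.61×10⁻⁶ V = 7.61 µV

7.61 µV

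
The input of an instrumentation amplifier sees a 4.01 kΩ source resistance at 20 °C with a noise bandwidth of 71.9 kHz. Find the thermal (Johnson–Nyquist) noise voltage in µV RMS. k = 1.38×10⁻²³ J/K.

T = 20 °C + 273.15 = 293.15 K
V_n = √(4kTRB)
4kTRB = 4 × 1.38×10⁻²³ × 293.15 × 4.01×10³ × 7.19×10⁴ = 4.67×10⁻¹² V²
V_n = √(4.67×10⁻¹²) = 2.16×10⁻⁶ V = 2.16 µV

2.16 µV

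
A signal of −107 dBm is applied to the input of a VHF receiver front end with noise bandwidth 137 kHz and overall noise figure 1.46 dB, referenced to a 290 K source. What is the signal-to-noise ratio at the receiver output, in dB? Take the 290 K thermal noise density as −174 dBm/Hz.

Noise floor: N = −174 + 10 log₁₀(B) + NF
10 log₁₀(1.37×10⁵) = 51.37 dB
N = −174 + 51.37 + 1.46 = −121.17 dBm
SNR = P_sig − N = −107 − (−121.17) = 14.17 dB → 14.2 dB

14.2 dB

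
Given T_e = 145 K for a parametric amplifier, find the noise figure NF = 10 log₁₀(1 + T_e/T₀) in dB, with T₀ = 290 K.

F = 1 + T_e/T₀ = 1 + 145/290 = 1.5
NF = 10 log₁₀(1.5) = 1.76 dB

1.76 dB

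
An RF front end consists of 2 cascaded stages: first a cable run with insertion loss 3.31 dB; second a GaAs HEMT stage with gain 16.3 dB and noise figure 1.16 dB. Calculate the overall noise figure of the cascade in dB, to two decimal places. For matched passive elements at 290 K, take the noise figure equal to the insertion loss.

4.47 dB

Convert to linear (a loss of L dB is a gain of −L dB): F_i = 10^(NF_i/10), G_i = 10^(G_i,dB/10)
  Stage 1: F_1 = 10^(3.31/10) = 2.143, G_1 = 10^(−3.31/10) = 0.4667
  Stage 2: F_2 = 10^(1.16/10) = 1.306, G_2 = 10^(16.3/10) = 42.66
Friis cascade:
  F = 2.143 + (1.306 − 1)/0.4667 = 2.799
NF = 10 log₁₀(2.799) = 4.47 dB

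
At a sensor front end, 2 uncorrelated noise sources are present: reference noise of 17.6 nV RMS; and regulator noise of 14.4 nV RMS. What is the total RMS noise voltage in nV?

Uncorrelated sources add in power (mean-square): V_tot = √(ΣV_i²)
V_tot = √[(1.76×10⁻⁸)² + (1.44×10⁻⁸)²] = 2.27×10⁻⁸ V = 22.7 nV

22.7 nV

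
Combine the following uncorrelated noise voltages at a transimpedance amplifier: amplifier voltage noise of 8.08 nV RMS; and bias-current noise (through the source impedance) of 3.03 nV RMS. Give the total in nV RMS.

8.63 nV

Uncorrelated sources add in power (mean-square): V_tot = √(ΣV_i²)
V_tot = √[(8.08×10⁻⁹)² + (3.03×10⁻⁹)²] = 8.63×10⁻⁹ V = 8.63 nV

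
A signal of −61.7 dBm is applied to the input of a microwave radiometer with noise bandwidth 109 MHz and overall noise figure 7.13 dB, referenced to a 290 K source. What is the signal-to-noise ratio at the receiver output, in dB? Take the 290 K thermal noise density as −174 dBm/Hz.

Noise floor: N = −174 + 10 log₁₀(B) + NF
10 log₁₀(1.09×10⁸) = 80.37 dB
N = −174 + 80.37 + 7.13 = −86.50 dBm
SNR = P_sig − N = −61.7 − (−86.50) = 24.80 dB → 24.8 dB

24.8 dB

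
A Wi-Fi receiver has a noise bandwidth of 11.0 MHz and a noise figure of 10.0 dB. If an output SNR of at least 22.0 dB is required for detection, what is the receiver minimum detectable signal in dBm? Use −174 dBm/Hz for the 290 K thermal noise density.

−71.6 dBm

Sensitivity = −174 + 10 log₁₀(B) + NF + SNR_min
= −174 + 70.41 + 10.0 + 22.0
= −71.59 dBm → −71.6 dBm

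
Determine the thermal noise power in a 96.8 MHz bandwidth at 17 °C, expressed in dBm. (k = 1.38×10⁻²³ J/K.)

T = 17 °C + 273.15 = 290.15 K
P_n = kTB = 1.38×10⁻²³ × 290.15 × 9.68×10⁷ = 3.88×10⁻¹³ W
In dBm: 10 log₁₀(3.88×10⁻¹³ / 10⁻³) = −94.1 dBm

−94.1 dBm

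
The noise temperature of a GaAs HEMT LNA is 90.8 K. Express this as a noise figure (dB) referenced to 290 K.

1.18 dB

F = 1 + T_e/T₀ = 1 + 90.8/290 = 1.3131
NF = 10 log₁₀(1.3131) = 1.18 dB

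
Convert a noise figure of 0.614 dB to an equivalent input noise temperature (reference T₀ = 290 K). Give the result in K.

44.0 K

F = 10^(0.614/10) = 1.15186
T_e = (F − 1)·T₀ = (1.15186 − 1) × 290 = 44.0 K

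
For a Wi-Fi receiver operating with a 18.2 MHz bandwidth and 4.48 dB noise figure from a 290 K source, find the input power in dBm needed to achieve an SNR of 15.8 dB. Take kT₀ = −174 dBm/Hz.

Sensitivity = −174 + 10 log₁₀(B) + NF + SNR_min
= −174 + 72.6 + 4.48 + 15.8
= −81.12 dBm → −81.1 dBm

−81.1 dBm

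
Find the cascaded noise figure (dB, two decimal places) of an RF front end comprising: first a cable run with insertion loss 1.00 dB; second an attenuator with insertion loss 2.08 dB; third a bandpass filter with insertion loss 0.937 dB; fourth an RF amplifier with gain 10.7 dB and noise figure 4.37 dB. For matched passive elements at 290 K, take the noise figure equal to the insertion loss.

8.39 dB

Convert to linear (a loss of L dB is a gain of −L dB): F_i = 10^(NF_i/10), G_i = 10^(G_i,dB/10)
  Stage 1: F_1 = 10^(1.00/10) = 1.259, G_1 = 10^(−1.00/10) = 0.7943
  Stage 2: F_2 = 10^(2.08/10) = 1.614, G_2 = 10^(−2.08/10) = 0.6194
  Stage 3: F_3 = 10^(0.937/10) = 1.241, G_3 = 10^(−0.937/10) = 0.8059
  Stage 4: F_4 = 10^(4.37/10) = 2.735, G_4 = 10^(10.7/10) = 11.75
Friis cascade:
  F = 1.259 + (1.614 − 1)/0.7943 + (1.241 − 1)/0.4920 + (2.735 − 1)/0.3966 = 6.898
NF = 10 log₁₀(6.898) = 8.39 dB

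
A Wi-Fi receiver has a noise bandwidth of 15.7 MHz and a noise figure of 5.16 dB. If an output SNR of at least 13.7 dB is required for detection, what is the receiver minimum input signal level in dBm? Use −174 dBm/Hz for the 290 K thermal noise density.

Sensitivity = −174 + 10 log₁₀(B) + NF + SNR_min
= −174 + 71.96 + 5.16 + 13.7
= −83.18 dBm → −83.2 dBm

−83.2 dBm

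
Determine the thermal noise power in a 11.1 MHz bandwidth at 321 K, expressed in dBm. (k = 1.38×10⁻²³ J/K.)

−103.1 dBm

P_n = kTB = 1.38×10⁻²³ × 321 × 1.11×10⁷ = 4.92×10⁻¹⁴ W
In dBm: 10 log₁₀(4.92×10⁻¹⁴ / 10⁻³) = −103.1 dBm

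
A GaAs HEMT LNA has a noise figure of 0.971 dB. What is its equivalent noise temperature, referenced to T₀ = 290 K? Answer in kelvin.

F = 10^(0.971/10) = 1.25055
T_e = (F − 1)·T₀ = (1.25055 − 1) × 290 = 72.7 K

72.7 K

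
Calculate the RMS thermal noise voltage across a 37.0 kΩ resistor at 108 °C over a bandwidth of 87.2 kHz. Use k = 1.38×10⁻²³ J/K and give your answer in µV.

8.24 µV

T = 108 °C + 273.15 = 381.15 K
V_n = √(4kTRB)
4kTRB = 4 × 1.38×10⁻²³ × 381.15 × 3.70×10⁴ × 8.72×10⁴ = 6.79×10⁻¹¹ V²
V_n = √(6.79×10⁻¹¹) = 8.24×10⁻⁶ V = 8.24 µV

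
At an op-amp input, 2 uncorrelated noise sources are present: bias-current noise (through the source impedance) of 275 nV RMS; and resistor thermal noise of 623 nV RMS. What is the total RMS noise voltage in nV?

Uncorrelated sources add in power (mean-square): V_tot = √(ΣV_i²)
V_tot = √[(2.75×10⁻⁷)² + (6.23×10⁻⁷)²] = 6.81×10⁻⁷ V = 681 nV

681 nV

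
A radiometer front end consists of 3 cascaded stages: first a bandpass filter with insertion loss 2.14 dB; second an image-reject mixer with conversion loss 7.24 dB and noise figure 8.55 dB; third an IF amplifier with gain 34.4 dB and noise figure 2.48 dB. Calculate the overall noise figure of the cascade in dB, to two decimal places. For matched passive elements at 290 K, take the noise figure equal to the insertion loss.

12.65 dB

Convert to linear (a loss of L dB is a gain of −L dB): F_i = 10^(NF_i/10), G_i = 10^(G_i,dB/10)
  Stage 1: F_1 = 10^(2.14/10) = 1.637, G_1 = 10^(−2.14/10) = 0.6109
  Stage 2: F_2 = 10^(8.55/10) = 7.161, G_2 = 10^(−7.24/10) = 0.1888
  Stage 3: F_3 = 10^(2.48/10) = 1.770, G_3 = 10^(34.4/10) = 2754
Friis cascade:
  F = 1.637 + (7.161 − 1)/0.6109 + (1.770 − 1)/0.1153 = 18.40
NF = 10 log₁₀(18.40) = 12.65 dB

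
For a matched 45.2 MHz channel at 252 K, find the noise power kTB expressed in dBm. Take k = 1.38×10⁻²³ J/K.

P_n = kTB = 1.38×10⁻²³ × 252 × 4.52×10⁷ = 1.57×10⁻¹³ W
In dBm: 10 log₁₀(1.57×10⁻¹³ / 10⁻³) = −98.0 dBm

−98.0 dBm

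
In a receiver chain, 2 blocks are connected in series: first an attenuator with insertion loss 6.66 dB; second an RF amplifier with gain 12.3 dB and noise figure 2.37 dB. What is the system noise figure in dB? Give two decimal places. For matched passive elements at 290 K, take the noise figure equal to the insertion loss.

9.03 dB

Convert to linear (a loss of L dB is a gain of −L dB): F_i = 10^(NF_i/10), G_i = 10^(G_i,dB/10)
  Stage 1: F_1 = 10^(6.66/10) = 4.634, G_1 = 10^(−6.66/10) = 0.2158
  Stage 2: F_2 = 10^(2.37/10) = 1.726, G_2 = 10^(12.3/10) = 16.98
Friis cascade:
  F = 4.634 + (1.726 − 1)/0.2158 = 7.998
NF = 10 log₁₀(7.998) = 9.03 dB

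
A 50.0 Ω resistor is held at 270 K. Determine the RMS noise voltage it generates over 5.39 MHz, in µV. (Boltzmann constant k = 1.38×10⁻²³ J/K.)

V_n = √(4kTRB)
4kTRB = 4 × 1.38×10⁻²³ × 270 × 5.00×10¹ × 5.39×10⁶ = 4.02×10⁻¹² V²
V_n = √(4.02×10⁻¹²) = 2.00×10⁻⁶ V = 2.00 µV

2.00 µV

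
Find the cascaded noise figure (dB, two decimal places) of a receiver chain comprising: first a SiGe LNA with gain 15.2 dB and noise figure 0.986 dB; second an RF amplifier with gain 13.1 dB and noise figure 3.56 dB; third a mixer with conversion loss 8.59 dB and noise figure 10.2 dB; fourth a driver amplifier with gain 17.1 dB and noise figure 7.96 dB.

1.35 dB

Convert to linear (a loss of L dB is a gain of −L dB): F_i = 10^(NF_i/10), G_i = 10^(G_i,dB/10)
  Stage 1: F_1 = 10^(0.986/10) = 1.255, G_1 = 10^(15.2/10) = 33.11
  Stage 2: F_2 = 10^(3.56/10) = 2.270, G_2 = 10^(13.1/10) = 20.42
  Stage 3: F_3 = 10^(10.2/10) = 10.47, G_3 = 10^(−8.59/10) = 0.1384
  Stage 4: F_4 = 10^(7.96/10) = 6.252, G_4 = 10^(17.1/10) = 51.29
Friis cascade:
  F = 1.255 + (2.270 − 1)/33.11 + (10.47 − 1)/676.1 + (6.252 − 1)/93.54 = 1.363
NF = 10 log₁₀(1.363) = 1.35 dB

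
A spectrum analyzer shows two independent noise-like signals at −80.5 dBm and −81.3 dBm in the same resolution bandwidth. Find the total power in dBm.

Convert to linear, add, convert back:
P₁ = 8.91×10⁻¹² W, P₂ = 7.41×10⁻¹² W
P_tot = 1.63×10⁻¹¹ W → 10 log₁₀(P_tot / 10⁻³) = −77.9 dBm

−77.9 dBm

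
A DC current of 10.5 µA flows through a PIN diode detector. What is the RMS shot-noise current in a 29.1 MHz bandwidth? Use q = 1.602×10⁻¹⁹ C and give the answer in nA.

9.89 nA

I_n = √(2qI·B)
2qI·B = 2 × 1.602×10⁻¹⁹ × 1.05×10⁻⁵ × 2.91×10⁷ = 9.79×10⁻¹⁷ A²
I_n = √(9.79×10⁻¹⁷) = 9.89×10⁻⁹ A = 9.89 nA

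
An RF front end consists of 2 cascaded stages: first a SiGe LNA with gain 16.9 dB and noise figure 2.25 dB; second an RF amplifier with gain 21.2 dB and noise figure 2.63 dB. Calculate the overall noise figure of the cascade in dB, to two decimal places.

Convert to linear (a loss of L dB is a gain of −L dB): F_i = 10^(NF_i/10), G_i = 10^(G_i,dB/10)
  Stage 1: F_1 = 10^(2.25/10) = 1.679, G_1 = 10^(16.9/10) = 48.98
  Stage 2: F_2 = 10^(2.63/10) = 1.832, G_2 = 10^(21.2/10) = 131.8
Friis cascade:
  F = 1.679 + (1.832 − 1)/48.98 = 1.696
NF = 10 log₁₀(1.696) = 2.29 dB

2.29 dB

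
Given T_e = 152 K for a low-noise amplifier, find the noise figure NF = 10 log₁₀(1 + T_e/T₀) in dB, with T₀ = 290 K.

1.83 dB

F = 1 + T_e/T₀ = 1 + 152/290 = 1.52414
NF = 10 log₁₀(1.52414) = 1.83 dB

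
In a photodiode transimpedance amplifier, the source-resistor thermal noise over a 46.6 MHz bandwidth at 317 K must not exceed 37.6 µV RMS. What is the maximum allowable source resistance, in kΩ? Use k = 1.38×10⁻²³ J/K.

1.73 kΩ

Johnson–Nyquist: V_n = √(4kTRB) ⇒ R = V_n² / (4kTB)
4kTB = 4 × 1.38×10⁻²³ × 317 × 4.66×10⁷ = 8.15×10⁻¹³
R = (3.76×10⁻⁵)² / 8.15×10⁻¹³ = 1.73×10³ Ω = 1.73 kΩ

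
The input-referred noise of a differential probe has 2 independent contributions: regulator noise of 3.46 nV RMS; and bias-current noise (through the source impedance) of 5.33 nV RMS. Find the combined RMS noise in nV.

Uncorrelated sources add in power (mean-square): V_tot = √(ΣV_i²)
V_tot = √[(3.46×10⁻⁹)² + (5.33×10⁻⁹)²] = 6.35×10⁻⁹ V = 6.35 nV

6.35 nV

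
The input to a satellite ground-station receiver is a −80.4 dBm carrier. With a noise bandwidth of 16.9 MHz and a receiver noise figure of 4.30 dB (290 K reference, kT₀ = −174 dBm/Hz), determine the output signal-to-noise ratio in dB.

17.0 dB

Noise floor: N = −174 + 10 log₁₀(B) + NF
10 log₁₀(1.69×10⁷) = 72.28 dB
N = −174 + 72.28 + 4.30 = −97.42 dBm
SNR = P_sig − N = −80.4 − (−97.42) = 17.02 dB → 17.0 dB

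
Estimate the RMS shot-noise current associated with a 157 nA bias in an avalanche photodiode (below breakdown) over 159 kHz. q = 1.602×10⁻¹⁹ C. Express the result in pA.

I_n = √(2qI·B)
2qI·B = 2 × 1.602×10⁻¹⁹ × 1.57×10⁻⁷ × 1.59×10⁵ = 8.00×10⁻²¹ A²
I_n = √(8.00×10⁻²¹) = 8.94×10⁻¹¹ A = 89.4 pA

89.4 pA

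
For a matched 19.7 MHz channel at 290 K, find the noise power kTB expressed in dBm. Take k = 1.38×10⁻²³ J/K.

P_n = kTB = 1.38×10⁻²³ × 290 × 1.97×10⁷ = 7.88×10⁻¹⁴ W
In dBm: 10 log₁₀(7.88×10⁻¹⁴ / 10⁻³) = −101.0 dBm

−101.0 dBm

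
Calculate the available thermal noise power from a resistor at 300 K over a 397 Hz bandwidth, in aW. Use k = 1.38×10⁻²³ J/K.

P_n = kTB = 1.38×10⁻²³ × 300 × 3.97×10² = 1.64×10⁻¹⁸ W = 1.64 aW

1.64 aW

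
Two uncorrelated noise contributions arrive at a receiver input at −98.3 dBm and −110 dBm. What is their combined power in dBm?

Convert to linear, add, convert back:
P₁ = 1.48×10⁻¹³ W, P₂ = 1.00×10⁻¹⁴ W
P_tot = 1.58×10⁻¹³ W → 10 log₁₀(P_tot / 10⁻³) = −98.0 dBm

−98.0 dBm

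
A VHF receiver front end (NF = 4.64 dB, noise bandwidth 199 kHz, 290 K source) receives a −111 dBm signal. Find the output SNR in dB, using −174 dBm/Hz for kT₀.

Noise floor: N = −174 + 10 log₁₀(B) + NF
10 log₁₀(1.99×10⁵) = 52.99 dB
N = −174 + 52.99 + 4.64 = −116.37 dBm
SNR = P_sig − N = −111 − (−116.37) = 5.37 dB → 5.4 dB

5.4 dB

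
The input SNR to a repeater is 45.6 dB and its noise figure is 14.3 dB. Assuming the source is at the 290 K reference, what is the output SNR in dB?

31.3 dB

By definition F = SNR_in/SNR_out, so in dB: SNR_out = SNR_in − NF
SNR_out = 45.6 − 14.3 = 31.3 dB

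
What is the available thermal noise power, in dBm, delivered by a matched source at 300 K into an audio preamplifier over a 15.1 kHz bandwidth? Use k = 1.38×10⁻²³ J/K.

P_n = kTB = 1.38×10⁻²³ × 300 × 1.51×10⁴ = 6.25×10⁻¹⁷ W
In dBm: 10 log₁₀(6.25×10⁻¹⁷ / 10⁻³) = −132.0 dBm

−132.0 dBm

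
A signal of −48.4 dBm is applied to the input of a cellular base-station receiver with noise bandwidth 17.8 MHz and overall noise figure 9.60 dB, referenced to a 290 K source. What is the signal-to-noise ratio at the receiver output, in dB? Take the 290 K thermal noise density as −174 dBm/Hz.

Noise floor: N = −174 + 10 log₁₀(B) + NF
10 log₁₀(1.78×10⁷) = 72.5 dB
N = −174 + 72.5 + 9.60 = −91.90 dBm
SNR = P_sig − N = −48.4 − (−91.90) = 43.50 dB → 43.5 dB

43.5 dB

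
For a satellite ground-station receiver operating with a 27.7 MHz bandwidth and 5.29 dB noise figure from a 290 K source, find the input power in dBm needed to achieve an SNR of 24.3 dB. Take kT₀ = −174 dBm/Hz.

−70.0 dBm

Sensitivity = −174 + 10 log₁₀(B) + NF + SNR_min
= −174 + 74.42 + 5.29 + 24.3
= −69.99 dBm → −70.0 dBm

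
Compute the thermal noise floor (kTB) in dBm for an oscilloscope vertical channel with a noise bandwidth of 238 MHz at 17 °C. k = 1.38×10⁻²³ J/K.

T = 17 °C + 273.15 = 290.15 K
P_n = kTB = 1.38×10⁻²³ × 290.15 × 2.38×10⁸ = 9.53×10⁻¹³ W
In dBm: 10 log₁₀(9.53×10⁻¹³ / 10⁻³) = −90.2 dBm

−90.2 dBm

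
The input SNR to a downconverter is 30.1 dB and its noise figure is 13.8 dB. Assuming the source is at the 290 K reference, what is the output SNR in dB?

By definition F = SNR_in/SNR_out, so in dB: SNR_out = SNR_in − NF
SNR_out = 30.1 − 13.8 = 16.3 dB

16.3 dB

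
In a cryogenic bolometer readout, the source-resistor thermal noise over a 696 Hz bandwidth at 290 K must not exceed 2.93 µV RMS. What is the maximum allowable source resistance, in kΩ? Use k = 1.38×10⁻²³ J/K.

Johnson–Nyquist: V_n = √(4kTRB) ⇒ R = V_n² / (4kTB)
4kTB = 4 × 1.38×10⁻²³ × 290 × 6.96×10² = 1.11×10⁻¹⁷
R = (2.93×10⁻⁶)² / 1.11×10⁻¹⁷ = 7.71×10⁵ Ω = 771 kΩ

771 kΩ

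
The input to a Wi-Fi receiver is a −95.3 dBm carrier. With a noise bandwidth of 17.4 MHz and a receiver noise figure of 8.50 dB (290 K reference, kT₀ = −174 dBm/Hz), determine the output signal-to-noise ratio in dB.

Noise floor: N = −174 + 10 log₁₀(B) + NF
10 log₁₀(1.74×10⁷) = 72.41 dB
N = −174 + 72.41 + 8.50 = −93.09 dBm
SNR = P_sig − N = −95.3 − (−93.09) = −2.21 dB → −2.2 dB

−2.2 dB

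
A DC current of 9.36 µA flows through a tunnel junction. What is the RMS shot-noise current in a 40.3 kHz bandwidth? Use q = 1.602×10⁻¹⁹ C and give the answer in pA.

348 pA

I_n = √(2qI·B)
2qI·B = 2 × 1.602×10⁻¹⁹ × 9.36×10⁻⁶ × 4.03×10⁴ = 1.21×10⁻¹⁹ A²
I_n = √(1.21×10⁻¹⁹) = 3.48×10⁻¹⁰ A = 348 pA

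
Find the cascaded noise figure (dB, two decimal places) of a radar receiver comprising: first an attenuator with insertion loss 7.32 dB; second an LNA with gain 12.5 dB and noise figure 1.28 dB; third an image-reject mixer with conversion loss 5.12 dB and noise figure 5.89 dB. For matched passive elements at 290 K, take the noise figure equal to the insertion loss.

9.09 dB

Convert to linear (a loss of L dB is a gain of −L dB): F_i = 10^(NF_i/10), G_i = 10^(G_i,dB/10)
  Stage 1: F_1 = 10^(7.32/10) = 5.395, G_1 = 10^(−7.32/10) = 0.1854
  Stage 2: F_2 = 10^(1.28/10) = 1.343, G_2 = 10^(12.5/10) = 17.78
  Stage 3: F_3 = 10^(5.89/10) = 3.882, G_3 = 10^(−5.12/10) = 0.3076
Friis cascade:
  F = 5.395 + (1.343 − 1)/0.1854 + (3.882 − 1)/3.296 = 8.119
NF = 10 log₁₀(8.119) = 9.09 dB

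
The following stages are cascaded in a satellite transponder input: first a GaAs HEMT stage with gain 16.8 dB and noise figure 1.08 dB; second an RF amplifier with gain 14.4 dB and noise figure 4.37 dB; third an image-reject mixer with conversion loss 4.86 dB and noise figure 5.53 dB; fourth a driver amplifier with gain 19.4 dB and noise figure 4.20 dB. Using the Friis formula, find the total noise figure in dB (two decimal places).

1.22 dB

Convert to linear (a loss of L dB is a gain of −L dB): F_i = 10^(NF_i/10), G_i = 10^(G_i,dB/10)
  Stage 1: F_1 = 10^(1.08/10) = 1.282, G_1 = 10^(16.8/10) = 47.86
  Stage 2: F_2 = 10^(4.37/10) = 2.735, G_2 = 10^(14.4/10) = 27.54
  Stage 3: F_3 = 10^(5.53/10) = 3.573, G_3 = 10^(−4.86/10) = 0.3266
  Stage 4: F_4 = 10^(4.20/10) = 2.630, G_4 = 10^(19.4/10) = 87.10
Friis cascade:
  F = 1.282 + (2.735 − 1)/47.86 + (3.573 − 1)/1318 + (2.630 − 1)/430.5 = 1.324
NF = 10 log₁₀(1.324) = 1.22 dB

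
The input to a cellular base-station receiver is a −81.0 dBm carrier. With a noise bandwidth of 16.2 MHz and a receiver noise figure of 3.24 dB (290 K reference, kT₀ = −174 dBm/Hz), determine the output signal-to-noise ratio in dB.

17.7 dB

Noise floor: N = −174 + 10 log₁₀(B) + NF
10 log₁₀(1.62×10⁷) = 72.1 dB
N = −174 + 72.1 + 3.24 = −98.66 dBm
SNR = P_sig − N = −81.0 − (−98.66) = 17.66 dB → 17.7 dB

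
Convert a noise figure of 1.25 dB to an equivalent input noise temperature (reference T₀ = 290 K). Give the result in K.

F = 10^(1.25/10) = 1.33352
T_e = (F − 1)·T₀ = (1.33352 − 1) × 290 = 96.7 K

96.7 K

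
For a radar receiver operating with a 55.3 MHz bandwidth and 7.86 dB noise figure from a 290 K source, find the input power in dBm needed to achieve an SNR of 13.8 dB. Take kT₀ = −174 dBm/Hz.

−74.9 dBm

Sensitivity = −174 + 10 log₁₀(B) + NF + SNR_min
= −174 + 77.43 + 7.86 + 13.8
= −74.91 dBm → −74.9 dBm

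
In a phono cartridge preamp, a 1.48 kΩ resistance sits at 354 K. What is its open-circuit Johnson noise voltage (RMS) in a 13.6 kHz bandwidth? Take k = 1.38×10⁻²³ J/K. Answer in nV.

V_n = √(4kTRB)
4kTRB = 4 × 1.38×10⁻²³ × 354 × 1.48×10³ × 1.36×10⁴ = 3.93×10⁻¹³ V²
V_n = √(3.93×10⁻¹³) = 6.27×10⁻⁷ V = 627 nV

627 nV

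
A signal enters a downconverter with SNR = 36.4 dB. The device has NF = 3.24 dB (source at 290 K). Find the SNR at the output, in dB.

33.16 dB

By definition F = SNR_in/SNR_out, so in dB: SNR_out = SNR_in − NF
SNR_out = 36.4 − 3.24 = 33.16 dB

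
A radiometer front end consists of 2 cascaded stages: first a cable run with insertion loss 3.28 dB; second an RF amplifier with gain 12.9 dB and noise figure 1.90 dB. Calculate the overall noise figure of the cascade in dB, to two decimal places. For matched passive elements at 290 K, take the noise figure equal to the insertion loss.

Convert to linear (a loss of L dB is a gain of −L dB): F_i = 10^(NF_i/10), G_i = 10^(G_i,dB/10)
  Stage 1: F_1 = 10^(3.28/10) = 2.128, G_1 = 10^(−3.28/10) = 0.4699
  Stage 2: F_2 = 10^(1.90/10) = 1.549, G_2 = 10^(12.9/10) = 19.50
Friis cascade:
  F = 2.128 + (1.549 − 1)/0.4699 = 3.296
NF = 10 log₁₀(3.296) = 5.18 dB

5.18 dB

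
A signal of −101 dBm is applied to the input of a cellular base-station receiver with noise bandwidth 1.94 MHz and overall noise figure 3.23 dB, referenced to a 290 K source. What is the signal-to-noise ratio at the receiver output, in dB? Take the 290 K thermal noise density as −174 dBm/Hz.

Noise floor: N = −174 + 10 log₁₀(B) + NF
10 log₁₀(1.94×10⁶) = 62.88 dB
N = −174 + 62.88 + 3.23 = −107.89 dBm
SNR = P_sig − N = −101 − (−107.89) = 6.89 dB → 6.9 dB

6.9 dB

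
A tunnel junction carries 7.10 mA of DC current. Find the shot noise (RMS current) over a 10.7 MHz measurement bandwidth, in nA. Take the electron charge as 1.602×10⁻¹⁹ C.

I_n = √(2qI·B)
2qI·B = 2 × 1.602×10⁻¹⁹ × 7.10×10⁻³ × 1.07×10⁷ = 2.43×10⁻¹⁴ A²
I_n = √(2.43×10⁻¹⁴) = 1.56×10⁻⁷ A = 156 nA

156 nA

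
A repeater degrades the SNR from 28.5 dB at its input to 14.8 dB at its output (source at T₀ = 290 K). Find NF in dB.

13.7 dB

NF (dB) = SNR_in(dB) − SNR_out(dB) when the source is at T₀
NF = 28.5 − 14.8 = 13.7 dB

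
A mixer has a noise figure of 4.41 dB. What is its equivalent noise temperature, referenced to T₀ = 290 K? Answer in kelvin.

511 K

F = 10^(4.41/10) = 2.76058
T_e = (F − 1)·T₀ = (2.76058 − 1) × 290 = 511 K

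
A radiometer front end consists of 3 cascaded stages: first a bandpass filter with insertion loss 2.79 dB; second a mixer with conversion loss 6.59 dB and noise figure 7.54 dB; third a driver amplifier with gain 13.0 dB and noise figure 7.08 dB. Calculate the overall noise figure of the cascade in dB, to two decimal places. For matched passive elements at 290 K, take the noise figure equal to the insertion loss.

Convert to linear (a loss of L dB is a gain of −L dB): F_i = 10^(NF_i/10), G_i = 10^(G_i,dB/10)
  Stage 1: F_1 = 10^(2.79/10) = 1.901, G_1 = 10^(−2.79/10) = 0.5260
  Stage 2: F_2 = 10^(7.54/10) = 5.675, G_2 = 10^(−6.59/10) = 0.2193
  Stage 3: F_3 = 10^(7.08/10) = 5.105, G_3 = 10^(13.0/10) = 19.95
Friis cascade:
  F = 1.901 + (5.675 − 1)/0.5260 + (5.105 − 1)/0.1153 = 46.38
NF = 10 log₁₀(46.38) = 16.66 dB

16.66 dB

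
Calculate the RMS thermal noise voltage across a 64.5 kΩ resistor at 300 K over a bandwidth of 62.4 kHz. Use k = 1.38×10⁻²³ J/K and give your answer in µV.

8.16 µV

V_n = √(4kTRB)
4kTRB = 4 × 1.38×10⁻²³ × 300 × 6.45×10⁴ × 6.24×10⁴ = 6.67×10⁻¹¹ V²
V_n = √(6.67×10⁻¹¹) = 8.16×10⁻⁶ V = 8.16 µV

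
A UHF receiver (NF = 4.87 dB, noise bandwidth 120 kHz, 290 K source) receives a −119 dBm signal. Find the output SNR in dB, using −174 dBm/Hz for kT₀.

−0.7 dB

Noise floor: N = −174 + 10 log₁₀(B) + NF
10 log₁₀(1.20×10⁵) = 50.79 dB
N = −174 + 50.79 + 4.87 = −118.34 dBm
SNR = P_sig − N = −119 − (−118.34) = −0.66 dB → −0.7 dB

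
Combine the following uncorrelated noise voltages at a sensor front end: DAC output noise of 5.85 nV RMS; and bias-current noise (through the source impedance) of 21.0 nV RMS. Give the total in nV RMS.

21.8 nV

Uncorrelated sources add in power (mean-square): V_tot = √(ΣV_i²)
V_tot = √[(5.85×10⁻⁹)² + (2.10×10⁻⁸)²] = 2.18×10⁻⁸ V = 21.8 nV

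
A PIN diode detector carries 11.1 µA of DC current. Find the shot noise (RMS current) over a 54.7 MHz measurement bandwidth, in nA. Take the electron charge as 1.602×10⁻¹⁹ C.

13.9 nA

I_n = √(2qI·B)
2qI·B = 2 × 1.602×10⁻¹⁹ × 1.11×10⁻⁵ × 5.47×10⁷ = 1.95×10⁻¹⁶ A²
I_n = √(1.95×10⁻¹⁶) = 1.39×10⁻⁸ A = 13.9 nA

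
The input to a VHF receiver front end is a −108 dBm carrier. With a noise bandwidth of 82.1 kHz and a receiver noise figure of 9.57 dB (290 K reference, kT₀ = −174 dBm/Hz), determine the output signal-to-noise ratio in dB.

7.3 dB

Noise floor: N = −174 + 10 log₁₀(B) + NF
10 log₁₀(8.21×10⁴) = 49.14 dB
N = −174 + 49.14 + 9.57 = −115.29 dBm
SNR = P_sig − N = −108 − (−115.29) = 7.29 dB → 7.3 dB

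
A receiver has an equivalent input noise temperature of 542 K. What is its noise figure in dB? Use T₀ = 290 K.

F = 1 + T_e/T₀ = 1 + 542/290 = 2.86897
NF = 10 log₁₀(2.86897) = 4.58 dB

4.58 dB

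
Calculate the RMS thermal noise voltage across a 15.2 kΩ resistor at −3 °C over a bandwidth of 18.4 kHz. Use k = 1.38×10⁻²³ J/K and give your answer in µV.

T = −3 °C + 273.15 = 270.15 K
V_n = √(4kTRB)
4kTRB = 4 × 1.38×10⁻²³ × 270.15 × 1.52×10⁴ × 1.84×10⁴ = 4.17×10⁻¹² V²
V_n = √(4.17×10⁻¹²) = 2.04×10⁻⁶ V = 2.04 µV

2.04 µV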